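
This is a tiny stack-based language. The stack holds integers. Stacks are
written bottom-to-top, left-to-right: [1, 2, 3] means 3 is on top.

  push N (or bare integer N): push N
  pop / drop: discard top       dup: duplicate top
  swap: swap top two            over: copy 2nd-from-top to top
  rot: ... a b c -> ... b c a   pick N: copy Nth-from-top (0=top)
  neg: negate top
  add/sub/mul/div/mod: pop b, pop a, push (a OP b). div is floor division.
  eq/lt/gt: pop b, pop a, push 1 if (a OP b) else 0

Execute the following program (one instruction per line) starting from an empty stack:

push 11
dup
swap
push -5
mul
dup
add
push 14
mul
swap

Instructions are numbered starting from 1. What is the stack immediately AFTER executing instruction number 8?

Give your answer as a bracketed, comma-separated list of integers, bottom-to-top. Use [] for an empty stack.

Answer: [11, -110, 14]

Derivation:
Step 1 ('push 11'): [11]
Step 2 ('dup'): [11, 11]
Step 3 ('swap'): [11, 11]
Step 4 ('push -5'): [11, 11, -5]
Step 5 ('mul'): [11, -55]
Step 6 ('dup'): [11, -55, -55]
Step 7 ('add'): [11, -110]
Step 8 ('push 14'): [11, -110, 14]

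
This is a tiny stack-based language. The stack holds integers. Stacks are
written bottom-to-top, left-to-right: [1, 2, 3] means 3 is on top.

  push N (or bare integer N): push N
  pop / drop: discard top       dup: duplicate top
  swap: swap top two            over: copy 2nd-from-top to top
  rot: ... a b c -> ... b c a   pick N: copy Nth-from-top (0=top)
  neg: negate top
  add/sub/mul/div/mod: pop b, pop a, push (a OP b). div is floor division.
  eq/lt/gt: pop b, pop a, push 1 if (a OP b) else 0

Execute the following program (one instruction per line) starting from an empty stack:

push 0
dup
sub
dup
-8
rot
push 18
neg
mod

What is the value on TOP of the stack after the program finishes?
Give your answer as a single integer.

Answer: 0

Derivation:
After 'push 0': [0]
After 'dup': [0, 0]
After 'sub': [0]
After 'dup': [0, 0]
After 'push -8': [0, 0, -8]
After 'rot': [0, -8, 0]
After 'push 18': [0, -8, 0, 18]
After 'neg': [0, -8, 0, -18]
After 'mod': [0, -8, 0]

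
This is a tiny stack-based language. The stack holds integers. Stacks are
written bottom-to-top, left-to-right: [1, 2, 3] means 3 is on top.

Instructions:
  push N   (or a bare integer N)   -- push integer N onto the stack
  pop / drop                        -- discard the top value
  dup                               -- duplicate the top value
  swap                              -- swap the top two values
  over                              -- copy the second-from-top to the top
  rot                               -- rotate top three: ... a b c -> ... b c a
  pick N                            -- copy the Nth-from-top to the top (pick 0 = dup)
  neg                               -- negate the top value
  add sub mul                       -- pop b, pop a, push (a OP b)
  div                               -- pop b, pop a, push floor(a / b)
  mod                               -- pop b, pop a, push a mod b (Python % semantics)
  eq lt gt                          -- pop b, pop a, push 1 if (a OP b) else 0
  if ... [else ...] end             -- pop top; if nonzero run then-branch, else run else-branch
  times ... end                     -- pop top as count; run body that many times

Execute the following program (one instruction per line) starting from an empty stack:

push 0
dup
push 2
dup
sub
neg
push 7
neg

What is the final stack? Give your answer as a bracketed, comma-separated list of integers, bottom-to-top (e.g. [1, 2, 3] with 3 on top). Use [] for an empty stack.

Answer: [0, 0, 0, -7]

Derivation:
After 'push 0': [0]
After 'dup': [0, 0]
After 'push 2': [0, 0, 2]
After 'dup': [0, 0, 2, 2]
After 'sub': [0, 0, 0]
After 'neg': [0, 0, 0]
After 'push 7': [0, 0, 0, 7]
After 'neg': [0, 0, 0, -7]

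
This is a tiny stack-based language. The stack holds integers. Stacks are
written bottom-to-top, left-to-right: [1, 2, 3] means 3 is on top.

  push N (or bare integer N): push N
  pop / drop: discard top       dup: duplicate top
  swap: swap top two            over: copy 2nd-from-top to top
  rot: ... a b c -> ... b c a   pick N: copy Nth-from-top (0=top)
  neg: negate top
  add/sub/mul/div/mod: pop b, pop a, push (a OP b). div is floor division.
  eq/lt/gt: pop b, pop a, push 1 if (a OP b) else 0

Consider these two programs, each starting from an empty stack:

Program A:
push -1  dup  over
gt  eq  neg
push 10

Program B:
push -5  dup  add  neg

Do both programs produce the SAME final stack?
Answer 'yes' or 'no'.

Program A trace:
  After 'push -1': [-1]
  After 'dup': [-1, -1]
  After 'over': [-1, -1, -1]
  After 'gt': [-1, 0]
  After 'eq': [0]
  After 'neg': [0]
  After 'push 10': [0, 10]
Program A final stack: [0, 10]

Program B trace:
  After 'push -5': [-5]
  After 'dup': [-5, -5]
  After 'add': [-10]
  After 'neg': [10]
Program B final stack: [10]
Same: no

Answer: no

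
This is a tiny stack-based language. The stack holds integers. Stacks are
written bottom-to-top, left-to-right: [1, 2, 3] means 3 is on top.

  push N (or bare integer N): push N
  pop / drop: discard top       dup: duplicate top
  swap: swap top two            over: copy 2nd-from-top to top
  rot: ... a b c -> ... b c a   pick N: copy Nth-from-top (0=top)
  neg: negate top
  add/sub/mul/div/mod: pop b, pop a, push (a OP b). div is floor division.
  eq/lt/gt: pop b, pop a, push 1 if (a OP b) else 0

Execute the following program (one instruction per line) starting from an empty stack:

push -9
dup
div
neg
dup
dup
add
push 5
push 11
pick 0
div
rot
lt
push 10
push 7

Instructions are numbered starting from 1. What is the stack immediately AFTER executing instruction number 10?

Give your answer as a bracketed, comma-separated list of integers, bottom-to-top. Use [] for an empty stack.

Step 1 ('push -9'): [-9]
Step 2 ('dup'): [-9, -9]
Step 3 ('div'): [1]
Step 4 ('neg'): [-1]
Step 5 ('dup'): [-1, -1]
Step 6 ('dup'): [-1, -1, -1]
Step 7 ('add'): [-1, -2]
Step 8 ('push 5'): [-1, -2, 5]
Step 9 ('push 11'): [-1, -2, 5, 11]
Step 10 ('pick 0'): [-1, -2, 5, 11, 11]

Answer: [-1, -2, 5, 11, 11]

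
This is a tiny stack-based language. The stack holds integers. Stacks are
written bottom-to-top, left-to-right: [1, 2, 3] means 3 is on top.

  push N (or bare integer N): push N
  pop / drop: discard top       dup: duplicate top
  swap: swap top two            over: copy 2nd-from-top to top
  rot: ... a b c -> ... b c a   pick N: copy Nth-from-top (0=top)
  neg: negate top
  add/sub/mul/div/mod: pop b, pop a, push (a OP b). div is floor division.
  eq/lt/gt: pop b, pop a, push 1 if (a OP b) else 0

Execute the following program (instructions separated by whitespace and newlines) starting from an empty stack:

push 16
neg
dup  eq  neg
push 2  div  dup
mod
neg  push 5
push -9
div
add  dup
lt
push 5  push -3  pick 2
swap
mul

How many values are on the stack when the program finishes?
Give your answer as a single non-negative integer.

Answer: 3

Derivation:
After 'push 16': stack = [16] (depth 1)
After 'neg': stack = [-16] (depth 1)
After 'dup': stack = [-16, -16] (depth 2)
After 'eq': stack = [1] (depth 1)
After 'neg': stack = [-1] (depth 1)
After 'push 2': stack = [-1, 2] (depth 2)
After 'div': stack = [-1] (depth 1)
After 'dup': stack = [-1, -1] (depth 2)
After 'mod': stack = [0] (depth 1)
After 'neg': stack = [0] (depth 1)
  ...
After 'push -9': stack = [0, 5, -9] (depth 3)
After 'div': stack = [0, -1] (depth 2)
After 'add': stack = [-1] (depth 1)
After 'dup': stack = [-1, -1] (depth 2)
After 'lt': stack = [0] (depth 1)
After 'push 5': stack = [0, 5] (depth 2)
After 'push -3': stack = [0, 5, -3] (depth 3)
After 'pick 2': stack = [0, 5, -3, 0] (depth 4)
After 'swap': stack = [0, 5, 0, -3] (depth 4)
After 'mul': stack = [0, 5, 0] (depth 3)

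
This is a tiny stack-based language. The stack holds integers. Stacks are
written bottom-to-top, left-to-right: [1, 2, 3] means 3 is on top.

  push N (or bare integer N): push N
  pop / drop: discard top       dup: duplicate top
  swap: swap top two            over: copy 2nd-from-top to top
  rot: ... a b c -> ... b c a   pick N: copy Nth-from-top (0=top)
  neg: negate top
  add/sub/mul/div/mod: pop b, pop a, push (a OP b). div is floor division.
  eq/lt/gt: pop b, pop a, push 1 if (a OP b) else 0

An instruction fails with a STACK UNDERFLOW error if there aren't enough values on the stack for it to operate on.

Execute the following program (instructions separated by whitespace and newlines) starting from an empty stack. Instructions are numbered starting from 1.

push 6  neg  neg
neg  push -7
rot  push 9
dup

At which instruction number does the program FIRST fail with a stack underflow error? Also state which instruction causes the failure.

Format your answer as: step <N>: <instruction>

Answer: step 6: rot

Derivation:
Step 1 ('push 6'): stack = [6], depth = 1
Step 2 ('neg'): stack = [-6], depth = 1
Step 3 ('neg'): stack = [6], depth = 1
Step 4 ('neg'): stack = [-6], depth = 1
Step 5 ('push -7'): stack = [-6, -7], depth = 2
Step 6 ('rot'): needs 3 value(s) but depth is 2 — STACK UNDERFLOW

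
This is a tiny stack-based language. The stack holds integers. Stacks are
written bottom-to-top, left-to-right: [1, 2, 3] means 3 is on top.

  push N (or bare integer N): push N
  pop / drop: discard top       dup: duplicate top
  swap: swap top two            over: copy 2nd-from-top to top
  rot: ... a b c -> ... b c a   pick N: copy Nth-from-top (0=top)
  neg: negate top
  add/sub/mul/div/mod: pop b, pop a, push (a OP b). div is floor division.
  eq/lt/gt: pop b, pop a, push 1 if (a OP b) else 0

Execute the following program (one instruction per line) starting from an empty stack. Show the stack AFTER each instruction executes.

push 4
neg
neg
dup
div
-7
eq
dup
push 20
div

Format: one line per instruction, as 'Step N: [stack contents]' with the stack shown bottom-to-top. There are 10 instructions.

Step 1: [4]
Step 2: [-4]
Step 3: [4]
Step 4: [4, 4]
Step 5: [1]
Step 6: [1, -7]
Step 7: [0]
Step 8: [0, 0]
Step 9: [0, 0, 20]
Step 10: [0, 0]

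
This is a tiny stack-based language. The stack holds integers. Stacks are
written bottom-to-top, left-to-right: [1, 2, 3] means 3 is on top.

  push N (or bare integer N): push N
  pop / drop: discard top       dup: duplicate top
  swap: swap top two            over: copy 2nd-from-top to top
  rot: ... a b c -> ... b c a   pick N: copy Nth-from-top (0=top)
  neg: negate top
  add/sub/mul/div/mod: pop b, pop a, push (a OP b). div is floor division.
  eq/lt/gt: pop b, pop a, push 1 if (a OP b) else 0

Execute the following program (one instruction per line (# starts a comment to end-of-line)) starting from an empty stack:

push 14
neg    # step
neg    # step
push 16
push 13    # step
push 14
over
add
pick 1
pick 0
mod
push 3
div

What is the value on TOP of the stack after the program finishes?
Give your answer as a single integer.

Answer: 0

Derivation:
After 'push 14': [14]
After 'neg': [-14]
After 'neg': [14]
After 'push 16': [14, 16]
After 'push 13': [14, 16, 13]
After 'push 14': [14, 16, 13, 14]
After 'over': [14, 16, 13, 14, 13]
After 'add': [14, 16, 13, 27]
After 'pick 1': [14, 16, 13, 27, 13]
After 'pick 0': [14, 16, 13, 27, 13, 13]
After 'mod': [14, 16, 13, 27, 0]
After 'push 3': [14, 16, 13, 27, 0, 3]
After 'div': [14, 16, 13, 27, 0]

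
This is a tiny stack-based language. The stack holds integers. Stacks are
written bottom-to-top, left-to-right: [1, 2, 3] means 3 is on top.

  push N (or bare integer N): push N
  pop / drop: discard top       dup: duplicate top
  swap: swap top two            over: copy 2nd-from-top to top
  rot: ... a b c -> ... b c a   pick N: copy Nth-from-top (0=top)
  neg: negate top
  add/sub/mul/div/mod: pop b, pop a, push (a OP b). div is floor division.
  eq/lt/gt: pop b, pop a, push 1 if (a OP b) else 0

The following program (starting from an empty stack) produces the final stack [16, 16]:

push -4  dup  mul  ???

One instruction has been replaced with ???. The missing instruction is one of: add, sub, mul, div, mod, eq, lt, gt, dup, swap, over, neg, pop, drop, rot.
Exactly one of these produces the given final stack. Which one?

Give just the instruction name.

Stack before ???: [16]
Stack after ???:  [16, 16]
The instruction that transforms [16] -> [16, 16] is: dup

Answer: dup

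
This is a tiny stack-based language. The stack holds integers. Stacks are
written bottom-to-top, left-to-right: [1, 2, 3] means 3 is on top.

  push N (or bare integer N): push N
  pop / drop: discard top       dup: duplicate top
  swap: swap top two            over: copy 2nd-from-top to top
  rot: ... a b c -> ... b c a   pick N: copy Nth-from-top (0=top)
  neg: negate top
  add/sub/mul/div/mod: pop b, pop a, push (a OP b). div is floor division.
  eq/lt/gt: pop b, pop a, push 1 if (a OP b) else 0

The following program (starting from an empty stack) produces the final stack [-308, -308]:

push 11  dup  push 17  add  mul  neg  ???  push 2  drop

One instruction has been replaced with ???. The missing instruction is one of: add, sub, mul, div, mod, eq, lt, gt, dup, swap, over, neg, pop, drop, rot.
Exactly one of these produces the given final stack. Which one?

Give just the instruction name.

Answer: dup

Derivation:
Stack before ???: [-308]
Stack after ???:  [-308, -308]
The instruction that transforms [-308] -> [-308, -308] is: dup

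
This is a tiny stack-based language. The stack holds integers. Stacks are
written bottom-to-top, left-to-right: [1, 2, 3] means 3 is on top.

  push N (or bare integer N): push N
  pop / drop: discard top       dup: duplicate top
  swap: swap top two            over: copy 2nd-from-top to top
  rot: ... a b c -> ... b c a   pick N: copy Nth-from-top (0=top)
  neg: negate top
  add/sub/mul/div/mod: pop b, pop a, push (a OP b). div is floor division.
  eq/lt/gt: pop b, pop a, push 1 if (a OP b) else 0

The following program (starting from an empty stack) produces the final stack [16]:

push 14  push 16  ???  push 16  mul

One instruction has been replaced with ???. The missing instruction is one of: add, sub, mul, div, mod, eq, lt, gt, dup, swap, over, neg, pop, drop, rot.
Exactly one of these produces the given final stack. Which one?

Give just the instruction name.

Answer: lt

Derivation:
Stack before ???: [14, 16]
Stack after ???:  [1]
The instruction that transforms [14, 16] -> [1] is: lt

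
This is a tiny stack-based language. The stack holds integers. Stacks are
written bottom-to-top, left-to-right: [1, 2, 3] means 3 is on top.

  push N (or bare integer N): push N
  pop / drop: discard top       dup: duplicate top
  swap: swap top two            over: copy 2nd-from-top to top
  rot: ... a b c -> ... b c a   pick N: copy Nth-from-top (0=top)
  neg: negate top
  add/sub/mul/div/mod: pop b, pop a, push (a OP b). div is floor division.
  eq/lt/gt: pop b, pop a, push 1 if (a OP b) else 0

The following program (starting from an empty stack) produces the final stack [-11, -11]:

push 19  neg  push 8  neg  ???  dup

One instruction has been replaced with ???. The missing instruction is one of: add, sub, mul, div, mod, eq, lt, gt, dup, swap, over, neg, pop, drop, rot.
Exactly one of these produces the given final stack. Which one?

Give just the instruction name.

Answer: sub

Derivation:
Stack before ???: [-19, -8]
Stack after ???:  [-11]
The instruction that transforms [-19, -8] -> [-11] is: sub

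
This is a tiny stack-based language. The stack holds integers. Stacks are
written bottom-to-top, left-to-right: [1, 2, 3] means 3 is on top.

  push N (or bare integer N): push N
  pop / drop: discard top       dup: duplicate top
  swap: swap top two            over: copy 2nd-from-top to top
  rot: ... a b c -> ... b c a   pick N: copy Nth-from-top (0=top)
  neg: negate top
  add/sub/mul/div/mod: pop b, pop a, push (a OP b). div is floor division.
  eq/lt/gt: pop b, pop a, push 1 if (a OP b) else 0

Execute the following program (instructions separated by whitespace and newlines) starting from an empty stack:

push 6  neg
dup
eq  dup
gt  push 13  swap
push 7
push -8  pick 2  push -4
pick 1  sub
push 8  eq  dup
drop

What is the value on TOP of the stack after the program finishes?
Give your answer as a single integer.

After 'push 6': [6]
After 'neg': [-6]
After 'dup': [-6, -6]
After 'eq': [1]
After 'dup': [1, 1]
After 'gt': [0]
After 'push 13': [0, 13]
After 'swap': [13, 0]
After 'push 7': [13, 0, 7]
After 'push -8': [13, 0, 7, -8]
After 'pick 2': [13, 0, 7, -8, 0]
After 'push -4': [13, 0, 7, -8, 0, -4]
After 'pick 1': [13, 0, 7, -8, 0, -4, 0]
After 'sub': [13, 0, 7, -8, 0, -4]
After 'push 8': [13, 0, 7, -8, 0, -4, 8]
After 'eq': [13, 0, 7, -8, 0, 0]
After 'dup': [13, 0, 7, -8, 0, 0, 0]
After 'drop': [13, 0, 7, -8, 0, 0]

Answer: 0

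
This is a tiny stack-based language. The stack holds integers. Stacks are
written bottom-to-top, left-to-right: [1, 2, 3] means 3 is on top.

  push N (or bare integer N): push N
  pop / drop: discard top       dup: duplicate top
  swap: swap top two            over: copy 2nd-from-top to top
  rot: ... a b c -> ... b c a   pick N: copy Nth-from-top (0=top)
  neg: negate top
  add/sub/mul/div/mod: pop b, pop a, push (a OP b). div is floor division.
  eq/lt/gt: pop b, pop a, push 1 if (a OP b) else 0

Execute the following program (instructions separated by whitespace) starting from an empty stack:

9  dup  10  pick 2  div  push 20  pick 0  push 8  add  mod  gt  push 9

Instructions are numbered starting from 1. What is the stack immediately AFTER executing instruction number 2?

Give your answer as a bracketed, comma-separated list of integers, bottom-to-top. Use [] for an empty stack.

Answer: [9, 9]

Derivation:
Step 1 ('9'): [9]
Step 2 ('dup'): [9, 9]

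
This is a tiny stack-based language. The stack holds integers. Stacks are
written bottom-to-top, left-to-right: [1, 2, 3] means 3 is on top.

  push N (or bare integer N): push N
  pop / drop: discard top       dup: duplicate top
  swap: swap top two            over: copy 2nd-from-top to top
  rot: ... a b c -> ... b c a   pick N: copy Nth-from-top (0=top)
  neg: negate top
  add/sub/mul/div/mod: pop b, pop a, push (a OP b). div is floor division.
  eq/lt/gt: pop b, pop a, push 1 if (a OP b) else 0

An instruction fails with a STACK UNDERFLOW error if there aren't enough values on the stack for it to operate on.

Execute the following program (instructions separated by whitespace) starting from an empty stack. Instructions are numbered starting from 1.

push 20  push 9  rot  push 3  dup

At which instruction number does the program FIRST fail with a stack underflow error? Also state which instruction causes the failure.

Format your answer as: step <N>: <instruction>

Answer: step 3: rot

Derivation:
Step 1 ('push 20'): stack = [20], depth = 1
Step 2 ('push 9'): stack = [20, 9], depth = 2
Step 3 ('rot'): needs 3 value(s) but depth is 2 — STACK UNDERFLOW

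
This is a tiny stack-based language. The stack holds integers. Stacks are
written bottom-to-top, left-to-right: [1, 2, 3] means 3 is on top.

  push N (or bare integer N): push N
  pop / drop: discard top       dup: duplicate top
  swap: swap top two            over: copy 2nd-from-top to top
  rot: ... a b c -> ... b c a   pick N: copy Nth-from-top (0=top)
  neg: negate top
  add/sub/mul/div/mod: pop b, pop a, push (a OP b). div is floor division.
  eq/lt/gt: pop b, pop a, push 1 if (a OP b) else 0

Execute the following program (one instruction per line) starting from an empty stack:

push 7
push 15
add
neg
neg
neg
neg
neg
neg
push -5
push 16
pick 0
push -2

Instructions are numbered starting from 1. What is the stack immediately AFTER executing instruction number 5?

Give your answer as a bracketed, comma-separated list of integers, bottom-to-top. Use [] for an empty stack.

Answer: [22]

Derivation:
Step 1 ('push 7'): [7]
Step 2 ('push 15'): [7, 15]
Step 3 ('add'): [22]
Step 4 ('neg'): [-22]
Step 5 ('neg'): [22]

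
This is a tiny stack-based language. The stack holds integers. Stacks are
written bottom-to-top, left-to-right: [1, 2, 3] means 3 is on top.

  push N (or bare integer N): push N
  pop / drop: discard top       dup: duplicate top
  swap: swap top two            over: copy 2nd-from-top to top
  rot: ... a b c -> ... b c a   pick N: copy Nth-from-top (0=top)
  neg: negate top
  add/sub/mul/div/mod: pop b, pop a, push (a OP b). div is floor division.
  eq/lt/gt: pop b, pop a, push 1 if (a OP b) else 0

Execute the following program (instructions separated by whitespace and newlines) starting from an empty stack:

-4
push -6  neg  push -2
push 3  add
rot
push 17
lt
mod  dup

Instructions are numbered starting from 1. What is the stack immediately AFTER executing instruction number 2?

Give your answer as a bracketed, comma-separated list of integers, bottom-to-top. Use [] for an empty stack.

Answer: [-4, -6]

Derivation:
Step 1 ('-4'): [-4]
Step 2 ('push -6'): [-4, -6]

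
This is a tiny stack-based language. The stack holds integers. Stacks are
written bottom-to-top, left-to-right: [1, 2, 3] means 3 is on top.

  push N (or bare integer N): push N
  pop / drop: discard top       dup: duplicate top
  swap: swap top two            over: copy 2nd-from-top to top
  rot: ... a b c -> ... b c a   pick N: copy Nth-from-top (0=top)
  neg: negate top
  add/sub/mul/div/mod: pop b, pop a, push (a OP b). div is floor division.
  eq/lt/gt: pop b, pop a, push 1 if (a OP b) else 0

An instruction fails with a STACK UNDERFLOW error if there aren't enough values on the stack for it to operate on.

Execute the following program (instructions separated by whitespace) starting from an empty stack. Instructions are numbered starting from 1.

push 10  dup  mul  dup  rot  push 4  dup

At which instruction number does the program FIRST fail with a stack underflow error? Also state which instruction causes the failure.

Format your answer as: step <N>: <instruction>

Answer: step 5: rot

Derivation:
Step 1 ('push 10'): stack = [10], depth = 1
Step 2 ('dup'): stack = [10, 10], depth = 2
Step 3 ('mul'): stack = [100], depth = 1
Step 4 ('dup'): stack = [100, 100], depth = 2
Step 5 ('rot'): needs 3 value(s) but depth is 2 — STACK UNDERFLOW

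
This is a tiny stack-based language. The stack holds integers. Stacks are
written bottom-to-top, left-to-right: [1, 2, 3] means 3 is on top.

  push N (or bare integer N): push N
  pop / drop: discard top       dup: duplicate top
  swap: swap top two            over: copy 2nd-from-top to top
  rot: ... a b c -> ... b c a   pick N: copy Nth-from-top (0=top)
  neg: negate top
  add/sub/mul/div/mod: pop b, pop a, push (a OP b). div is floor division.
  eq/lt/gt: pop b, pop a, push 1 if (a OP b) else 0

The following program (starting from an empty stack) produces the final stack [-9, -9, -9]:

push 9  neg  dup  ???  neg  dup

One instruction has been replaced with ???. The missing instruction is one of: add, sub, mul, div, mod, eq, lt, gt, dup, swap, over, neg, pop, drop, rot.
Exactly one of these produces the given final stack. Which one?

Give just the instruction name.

Stack before ???: [-9, -9]
Stack after ???:  [-9, 9]
The instruction that transforms [-9, -9] -> [-9, 9] is: neg

Answer: neg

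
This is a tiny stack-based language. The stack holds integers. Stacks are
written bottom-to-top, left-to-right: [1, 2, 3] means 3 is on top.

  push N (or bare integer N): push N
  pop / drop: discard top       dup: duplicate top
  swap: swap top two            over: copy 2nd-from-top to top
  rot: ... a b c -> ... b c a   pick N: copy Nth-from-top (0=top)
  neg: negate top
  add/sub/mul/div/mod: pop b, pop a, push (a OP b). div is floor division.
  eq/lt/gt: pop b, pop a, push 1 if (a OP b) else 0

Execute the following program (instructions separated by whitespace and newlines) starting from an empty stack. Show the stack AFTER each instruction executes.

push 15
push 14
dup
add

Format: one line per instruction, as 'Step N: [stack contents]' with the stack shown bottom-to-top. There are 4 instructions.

Step 1: [15]
Step 2: [15, 14]
Step 3: [15, 14, 14]
Step 4: [15, 28]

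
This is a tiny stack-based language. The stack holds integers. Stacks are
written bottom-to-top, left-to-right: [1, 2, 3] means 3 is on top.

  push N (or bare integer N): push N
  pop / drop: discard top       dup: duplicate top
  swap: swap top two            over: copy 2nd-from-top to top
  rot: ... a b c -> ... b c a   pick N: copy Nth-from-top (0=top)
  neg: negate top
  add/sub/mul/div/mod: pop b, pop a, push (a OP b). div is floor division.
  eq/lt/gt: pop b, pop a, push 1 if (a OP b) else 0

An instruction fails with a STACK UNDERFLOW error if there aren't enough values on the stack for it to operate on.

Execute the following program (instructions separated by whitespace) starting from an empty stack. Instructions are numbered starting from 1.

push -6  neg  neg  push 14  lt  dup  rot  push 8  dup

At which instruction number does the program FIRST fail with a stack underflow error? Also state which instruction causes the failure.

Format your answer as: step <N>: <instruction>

Answer: step 7: rot

Derivation:
Step 1 ('push -6'): stack = [-6], depth = 1
Step 2 ('neg'): stack = [6], depth = 1
Step 3 ('neg'): stack = [-6], depth = 1
Step 4 ('push 14'): stack = [-6, 14], depth = 2
Step 5 ('lt'): stack = [1], depth = 1
Step 6 ('dup'): stack = [1, 1], depth = 2
Step 7 ('rot'): needs 3 value(s) but depth is 2 — STACK UNDERFLOW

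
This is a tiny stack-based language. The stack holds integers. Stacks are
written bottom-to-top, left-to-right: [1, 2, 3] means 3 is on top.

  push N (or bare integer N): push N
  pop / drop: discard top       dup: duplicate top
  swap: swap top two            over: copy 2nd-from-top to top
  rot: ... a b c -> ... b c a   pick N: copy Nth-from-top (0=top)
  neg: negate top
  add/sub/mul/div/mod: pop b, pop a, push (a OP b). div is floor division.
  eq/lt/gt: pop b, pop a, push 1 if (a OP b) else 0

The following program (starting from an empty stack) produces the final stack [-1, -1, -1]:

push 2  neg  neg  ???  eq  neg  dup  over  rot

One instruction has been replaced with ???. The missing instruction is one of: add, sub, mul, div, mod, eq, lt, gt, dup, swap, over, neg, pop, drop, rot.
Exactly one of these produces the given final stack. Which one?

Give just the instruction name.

Answer: dup

Derivation:
Stack before ???: [2]
Stack after ???:  [2, 2]
The instruction that transforms [2] -> [2, 2] is: dup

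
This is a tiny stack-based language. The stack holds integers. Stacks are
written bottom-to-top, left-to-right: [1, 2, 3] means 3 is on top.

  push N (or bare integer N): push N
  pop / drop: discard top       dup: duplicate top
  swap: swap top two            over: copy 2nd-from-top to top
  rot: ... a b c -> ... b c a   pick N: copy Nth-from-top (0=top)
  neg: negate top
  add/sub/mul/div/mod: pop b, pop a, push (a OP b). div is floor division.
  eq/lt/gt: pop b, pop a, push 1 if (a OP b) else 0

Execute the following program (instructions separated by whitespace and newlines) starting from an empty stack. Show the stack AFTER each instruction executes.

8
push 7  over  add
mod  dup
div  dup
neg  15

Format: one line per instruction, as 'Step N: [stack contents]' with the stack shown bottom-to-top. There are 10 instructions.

Step 1: [8]
Step 2: [8, 7]
Step 3: [8, 7, 8]
Step 4: [8, 15]
Step 5: [8]
Step 6: [8, 8]
Step 7: [1]
Step 8: [1, 1]
Step 9: [1, -1]
Step 10: [1, -1, 15]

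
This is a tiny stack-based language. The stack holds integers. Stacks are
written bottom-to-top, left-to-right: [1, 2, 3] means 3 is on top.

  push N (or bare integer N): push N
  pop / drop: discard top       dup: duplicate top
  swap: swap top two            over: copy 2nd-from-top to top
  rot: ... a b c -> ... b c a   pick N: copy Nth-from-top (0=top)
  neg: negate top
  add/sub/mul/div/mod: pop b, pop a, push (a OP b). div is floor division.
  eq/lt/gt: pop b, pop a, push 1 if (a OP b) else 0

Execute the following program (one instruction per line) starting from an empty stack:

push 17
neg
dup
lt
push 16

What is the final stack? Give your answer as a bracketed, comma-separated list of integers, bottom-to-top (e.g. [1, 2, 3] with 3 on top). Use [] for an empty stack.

After 'push 17': [17]
After 'neg': [-17]
After 'dup': [-17, -17]
After 'lt': [0]
After 'push 16': [0, 16]

Answer: [0, 16]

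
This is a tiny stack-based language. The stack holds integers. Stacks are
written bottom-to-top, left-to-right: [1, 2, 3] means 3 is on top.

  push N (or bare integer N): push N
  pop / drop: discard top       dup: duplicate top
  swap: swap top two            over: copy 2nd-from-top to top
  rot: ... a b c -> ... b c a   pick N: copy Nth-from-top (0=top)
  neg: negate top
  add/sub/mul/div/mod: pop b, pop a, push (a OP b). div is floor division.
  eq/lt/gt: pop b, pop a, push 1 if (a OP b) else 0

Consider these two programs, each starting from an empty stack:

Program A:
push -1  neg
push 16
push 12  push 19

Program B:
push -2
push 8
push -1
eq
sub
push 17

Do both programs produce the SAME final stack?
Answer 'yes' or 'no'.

Program A trace:
  After 'push -1': [-1]
  After 'neg': [1]
  After 'push 16': [1, 16]
  After 'push 12': [1, 16, 12]
  After 'push 19': [1, 16, 12, 19]
Program A final stack: [1, 16, 12, 19]

Program B trace:
  After 'push -2': [-2]
  After 'push 8': [-2, 8]
  After 'push -1': [-2, 8, -1]
  After 'eq': [-2, 0]
  After 'sub': [-2]
  After 'push 17': [-2, 17]
Program B final stack: [-2, 17]
Same: no

Answer: no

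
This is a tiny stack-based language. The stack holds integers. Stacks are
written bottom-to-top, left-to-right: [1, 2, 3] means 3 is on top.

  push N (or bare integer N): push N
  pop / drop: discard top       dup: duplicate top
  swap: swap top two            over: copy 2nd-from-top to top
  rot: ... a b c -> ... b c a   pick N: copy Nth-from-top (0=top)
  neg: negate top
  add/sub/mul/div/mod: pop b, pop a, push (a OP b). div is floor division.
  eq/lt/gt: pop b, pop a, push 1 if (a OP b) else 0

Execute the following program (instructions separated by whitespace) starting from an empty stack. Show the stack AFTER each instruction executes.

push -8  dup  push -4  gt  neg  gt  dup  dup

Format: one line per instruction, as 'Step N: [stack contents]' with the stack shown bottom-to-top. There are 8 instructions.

Step 1: [-8]
Step 2: [-8, -8]
Step 3: [-8, -8, -4]
Step 4: [-8, 0]
Step 5: [-8, 0]
Step 6: [0]
Step 7: [0, 0]
Step 8: [0, 0, 0]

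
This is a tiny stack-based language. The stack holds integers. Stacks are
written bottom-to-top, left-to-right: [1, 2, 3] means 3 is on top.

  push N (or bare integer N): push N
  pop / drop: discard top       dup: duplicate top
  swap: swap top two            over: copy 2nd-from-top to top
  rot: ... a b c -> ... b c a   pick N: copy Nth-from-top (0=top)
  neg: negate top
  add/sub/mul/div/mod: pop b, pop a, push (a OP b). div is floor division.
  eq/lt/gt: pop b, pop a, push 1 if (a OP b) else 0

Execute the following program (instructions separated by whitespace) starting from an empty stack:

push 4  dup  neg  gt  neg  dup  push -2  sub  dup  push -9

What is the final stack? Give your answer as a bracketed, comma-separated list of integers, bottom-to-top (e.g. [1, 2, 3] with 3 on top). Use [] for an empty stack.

Answer: [-1, 1, 1, -9]

Derivation:
After 'push 4': [4]
After 'dup': [4, 4]
After 'neg': [4, -4]
After 'gt': [1]
After 'neg': [-1]
After 'dup': [-1, -1]
After 'push -2': [-1, -1, -2]
After 'sub': [-1, 1]
After 'dup': [-1, 1, 1]
After 'push -9': [-1, 1, 1, -9]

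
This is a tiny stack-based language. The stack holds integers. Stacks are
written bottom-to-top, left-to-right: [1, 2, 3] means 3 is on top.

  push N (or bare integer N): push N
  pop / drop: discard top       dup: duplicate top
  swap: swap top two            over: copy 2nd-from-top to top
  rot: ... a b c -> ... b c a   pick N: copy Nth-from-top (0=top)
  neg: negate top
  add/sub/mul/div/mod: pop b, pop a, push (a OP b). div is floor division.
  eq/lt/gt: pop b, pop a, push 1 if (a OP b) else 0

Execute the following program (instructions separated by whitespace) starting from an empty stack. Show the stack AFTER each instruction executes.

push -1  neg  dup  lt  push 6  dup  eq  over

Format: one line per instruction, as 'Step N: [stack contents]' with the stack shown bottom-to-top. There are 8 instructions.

Step 1: [-1]
Step 2: [1]
Step 3: [1, 1]
Step 4: [0]
Step 5: [0, 6]
Step 6: [0, 6, 6]
Step 7: [0, 1]
Step 8: [0, 1, 0]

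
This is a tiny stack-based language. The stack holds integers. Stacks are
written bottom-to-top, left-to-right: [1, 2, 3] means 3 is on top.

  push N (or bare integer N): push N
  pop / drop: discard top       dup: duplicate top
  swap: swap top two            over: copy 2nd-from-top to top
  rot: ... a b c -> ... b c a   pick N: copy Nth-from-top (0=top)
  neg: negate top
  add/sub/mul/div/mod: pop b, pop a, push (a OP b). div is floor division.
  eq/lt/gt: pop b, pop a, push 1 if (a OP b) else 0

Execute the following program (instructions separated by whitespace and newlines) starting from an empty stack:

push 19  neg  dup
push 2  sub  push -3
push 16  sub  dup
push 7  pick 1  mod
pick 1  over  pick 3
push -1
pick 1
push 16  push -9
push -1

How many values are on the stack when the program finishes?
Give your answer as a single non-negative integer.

After 'push 19': stack = [19] (depth 1)
After 'neg': stack = [-19] (depth 1)
After 'dup': stack = [-19, -19] (depth 2)
After 'push 2': stack = [-19, -19, 2] (depth 3)
After 'sub': stack = [-19, -21] (depth 2)
After 'push -3': stack = [-19, -21, -3] (depth 3)
After 'push 16': stack = [-19, -21, -3, 16] (depth 4)
After 'sub': stack = [-19, -21, -19] (depth 3)
After 'dup': stack = [-19, -21, -19, -19] (depth 4)
After 'push 7': stack = [-19, -21, -19, -19, 7] (depth 5)
After 'pick 1': stack = [-19, -21, -19, -19, 7, -19] (depth 6)
After 'mod': stack = [-19, -21, -19, -19, -12] (depth 5)
After 'pick 1': stack = [-19, -21, -19, -19, -12, -19] (depth 6)
After 'over': stack = [-19, -21, -19, -19, -12, -19, -12] (depth 7)
After 'pick 3': stack = [-19, -21, -19, -19, -12, -19, -12, -19] (depth 8)
After 'push -1': stack = [-19, -21, -19, -19, -12, -19, -12, -19, -1] (depth 9)
After 'pick 1': stack = [-19, -21, -19, -19, -12, -19, -12, -19, -1, -19] (depth 10)
After 'push 16': stack = [-19, -21, -19, -19, -12, -19, -12, -19, -1, -19, 16] (depth 11)
After 'push -9': stack = [-19, -21, -19, -19, -12, -19, -12, -19, -1, -19, 16, -9] (depth 12)
After 'push -1': stack = [-19, -21, -19, -19, -12, -19, -12, -19, -1, -19, 16, -9, -1] (depth 13)

Answer: 13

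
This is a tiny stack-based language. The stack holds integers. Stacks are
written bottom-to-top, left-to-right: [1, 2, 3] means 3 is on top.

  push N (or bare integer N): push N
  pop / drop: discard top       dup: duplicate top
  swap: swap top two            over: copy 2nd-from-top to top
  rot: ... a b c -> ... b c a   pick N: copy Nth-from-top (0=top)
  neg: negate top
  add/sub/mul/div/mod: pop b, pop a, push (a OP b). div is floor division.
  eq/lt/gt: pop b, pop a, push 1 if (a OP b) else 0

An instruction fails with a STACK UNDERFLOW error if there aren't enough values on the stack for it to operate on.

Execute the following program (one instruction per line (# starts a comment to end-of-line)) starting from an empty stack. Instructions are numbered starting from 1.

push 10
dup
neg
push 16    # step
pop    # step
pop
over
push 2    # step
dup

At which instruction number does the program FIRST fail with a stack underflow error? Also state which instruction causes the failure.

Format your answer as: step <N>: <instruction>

Step 1 ('push 10'): stack = [10], depth = 1
Step 2 ('dup'): stack = [10, 10], depth = 2
Step 3 ('neg'): stack = [10, -10], depth = 2
Step 4 ('push 16'): stack = [10, -10, 16], depth = 3
Step 5 ('pop'): stack = [10, -10], depth = 2
Step 6 ('pop'): stack = [10], depth = 1
Step 7 ('over'): needs 2 value(s) but depth is 1 — STACK UNDERFLOW

Answer: step 7: over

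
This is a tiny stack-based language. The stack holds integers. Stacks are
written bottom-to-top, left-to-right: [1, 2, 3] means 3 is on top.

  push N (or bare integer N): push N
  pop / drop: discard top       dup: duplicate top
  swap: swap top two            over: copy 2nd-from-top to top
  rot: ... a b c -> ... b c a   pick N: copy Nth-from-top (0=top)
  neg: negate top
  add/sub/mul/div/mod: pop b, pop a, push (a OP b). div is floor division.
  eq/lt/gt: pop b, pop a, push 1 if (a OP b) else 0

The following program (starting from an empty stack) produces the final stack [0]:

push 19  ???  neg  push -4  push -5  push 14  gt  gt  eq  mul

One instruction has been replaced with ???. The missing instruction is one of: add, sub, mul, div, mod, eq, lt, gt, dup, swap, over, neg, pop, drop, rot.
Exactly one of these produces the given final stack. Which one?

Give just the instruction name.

Answer: dup

Derivation:
Stack before ???: [19]
Stack after ???:  [19, 19]
The instruction that transforms [19] -> [19, 19] is: dup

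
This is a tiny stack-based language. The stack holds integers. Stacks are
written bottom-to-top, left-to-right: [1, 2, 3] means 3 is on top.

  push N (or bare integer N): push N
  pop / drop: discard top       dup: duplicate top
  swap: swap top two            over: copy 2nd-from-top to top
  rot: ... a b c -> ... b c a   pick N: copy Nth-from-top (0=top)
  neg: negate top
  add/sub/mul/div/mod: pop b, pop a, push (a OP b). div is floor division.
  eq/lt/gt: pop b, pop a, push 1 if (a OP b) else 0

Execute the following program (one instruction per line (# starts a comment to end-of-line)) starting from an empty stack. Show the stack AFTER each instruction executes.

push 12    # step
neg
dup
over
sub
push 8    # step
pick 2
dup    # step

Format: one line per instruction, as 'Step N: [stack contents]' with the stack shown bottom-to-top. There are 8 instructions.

Step 1: [12]
Step 2: [-12]
Step 3: [-12, -12]
Step 4: [-12, -12, -12]
Step 5: [-12, 0]
Step 6: [-12, 0, 8]
Step 7: [-12, 0, 8, -12]
Step 8: [-12, 0, 8, -12, -12]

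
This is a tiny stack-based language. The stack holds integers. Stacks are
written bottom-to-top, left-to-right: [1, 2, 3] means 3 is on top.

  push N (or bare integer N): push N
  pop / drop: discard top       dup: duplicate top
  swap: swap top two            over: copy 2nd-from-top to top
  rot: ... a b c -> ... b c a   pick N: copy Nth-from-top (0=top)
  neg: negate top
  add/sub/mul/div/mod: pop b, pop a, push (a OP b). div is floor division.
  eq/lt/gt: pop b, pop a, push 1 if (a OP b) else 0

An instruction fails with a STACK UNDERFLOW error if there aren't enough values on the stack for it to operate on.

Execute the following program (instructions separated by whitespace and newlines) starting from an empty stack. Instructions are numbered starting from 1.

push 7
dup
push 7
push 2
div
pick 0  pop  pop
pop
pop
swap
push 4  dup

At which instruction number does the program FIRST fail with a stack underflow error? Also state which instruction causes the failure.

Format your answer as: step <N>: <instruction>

Step 1 ('push 7'): stack = [7], depth = 1
Step 2 ('dup'): stack = [7, 7], depth = 2
Step 3 ('push 7'): stack = [7, 7, 7], depth = 3
Step 4 ('push 2'): stack = [7, 7, 7, 2], depth = 4
Step 5 ('div'): stack = [7, 7, 3], depth = 3
Step 6 ('pick 0'): stack = [7, 7, 3, 3], depth = 4
Step 7 ('pop'): stack = [7, 7, 3], depth = 3
Step 8 ('pop'): stack = [7, 7], depth = 2
Step 9 ('pop'): stack = [7], depth = 1
Step 10 ('pop'): stack = [], depth = 0
Step 11 ('swap'): needs 2 value(s) but depth is 0 — STACK UNDERFLOW

Answer: step 11: swap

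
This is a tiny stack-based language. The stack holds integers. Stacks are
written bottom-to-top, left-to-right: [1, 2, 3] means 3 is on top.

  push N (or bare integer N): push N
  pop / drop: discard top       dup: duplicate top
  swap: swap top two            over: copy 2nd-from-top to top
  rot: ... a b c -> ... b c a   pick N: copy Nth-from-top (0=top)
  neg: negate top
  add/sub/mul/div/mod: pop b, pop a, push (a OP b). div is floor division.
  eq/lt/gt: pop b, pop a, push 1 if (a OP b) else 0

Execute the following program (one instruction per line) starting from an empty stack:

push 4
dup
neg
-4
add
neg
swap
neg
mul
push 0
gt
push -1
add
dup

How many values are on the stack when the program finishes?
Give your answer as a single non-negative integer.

After 'push 4': stack = [4] (depth 1)
After 'dup': stack = [4, 4] (depth 2)
After 'neg': stack = [4, -4] (depth 2)
After 'push -4': stack = [4, -4, -4] (depth 3)
After 'add': stack = [4, -8] (depth 2)
After 'neg': stack = [4, 8] (depth 2)
After 'swap': stack = [8, 4] (depth 2)
After 'neg': stack = [8, -4] (depth 2)
After 'mul': stack = [-32] (depth 1)
After 'push 0': stack = [-32, 0] (depth 2)
After 'gt': stack = [0] (depth 1)
After 'push -1': stack = [0, -1] (depth 2)
After 'add': stack = [-1] (depth 1)
After 'dup': stack = [-1, -1] (depth 2)

Answer: 2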